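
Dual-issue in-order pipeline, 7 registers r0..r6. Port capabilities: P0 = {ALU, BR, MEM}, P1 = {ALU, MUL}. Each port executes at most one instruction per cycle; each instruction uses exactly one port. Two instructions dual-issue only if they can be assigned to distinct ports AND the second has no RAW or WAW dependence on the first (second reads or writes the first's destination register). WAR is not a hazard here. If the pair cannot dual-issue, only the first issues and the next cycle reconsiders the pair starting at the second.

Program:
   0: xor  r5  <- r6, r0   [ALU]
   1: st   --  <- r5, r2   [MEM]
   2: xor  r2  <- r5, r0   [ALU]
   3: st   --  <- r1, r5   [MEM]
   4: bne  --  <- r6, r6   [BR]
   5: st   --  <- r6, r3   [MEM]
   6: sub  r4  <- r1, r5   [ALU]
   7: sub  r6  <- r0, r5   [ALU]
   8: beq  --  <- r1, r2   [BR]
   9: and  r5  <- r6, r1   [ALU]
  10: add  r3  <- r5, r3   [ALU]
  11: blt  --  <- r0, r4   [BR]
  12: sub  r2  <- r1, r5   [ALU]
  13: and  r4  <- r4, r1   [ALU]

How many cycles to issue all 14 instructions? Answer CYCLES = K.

CYCLES = 9

0. xor.ALU @i0  | RAW r5
1. st.MEM+xor.ALU @i1&i2  | pair
2. st.MEM @i3  | no-port MEM/BR
3. bne.BR @i4  | no-port BR/MEM
4. st.MEM+sub.ALU @i5&i6  | pair
5. sub.ALU+beq.BR @i7&i8  | pair
6. and.ALU @i9  | RAW r5
7. add.ALU+blt.BR @i10&i11  | pair
8. sub.ALU+and.ALU @i12&i13  | pair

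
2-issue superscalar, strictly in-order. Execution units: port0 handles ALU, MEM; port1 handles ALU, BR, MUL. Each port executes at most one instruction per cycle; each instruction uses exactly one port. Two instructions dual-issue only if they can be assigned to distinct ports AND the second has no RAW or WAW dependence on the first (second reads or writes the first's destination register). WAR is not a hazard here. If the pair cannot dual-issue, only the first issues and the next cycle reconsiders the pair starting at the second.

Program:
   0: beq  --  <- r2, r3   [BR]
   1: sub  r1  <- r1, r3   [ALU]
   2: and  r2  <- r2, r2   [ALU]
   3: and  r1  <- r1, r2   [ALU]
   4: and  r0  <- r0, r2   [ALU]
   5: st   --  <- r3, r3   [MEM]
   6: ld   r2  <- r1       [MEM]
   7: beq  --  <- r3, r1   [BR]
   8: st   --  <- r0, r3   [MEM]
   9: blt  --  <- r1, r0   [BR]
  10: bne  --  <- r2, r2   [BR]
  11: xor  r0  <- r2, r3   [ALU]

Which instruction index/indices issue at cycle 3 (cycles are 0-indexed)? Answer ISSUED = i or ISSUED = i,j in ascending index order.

t=0 i0,i1:beq.BR sub.ALU ; pair
t=1 i2:and.ALU ; RAW r2
t=2 i3,i4:and.ALU and.ALU ; pair
t=3 i5:st.MEM ; no-port MEM/MEM
t=4 i6,i7:ld.MEM beq.BR ; pair
t=5 i8,i9:st.MEM blt.BR ; pair
t=6 i10,i11:bne.BR xor.ALU ; pair

ISSUED = 5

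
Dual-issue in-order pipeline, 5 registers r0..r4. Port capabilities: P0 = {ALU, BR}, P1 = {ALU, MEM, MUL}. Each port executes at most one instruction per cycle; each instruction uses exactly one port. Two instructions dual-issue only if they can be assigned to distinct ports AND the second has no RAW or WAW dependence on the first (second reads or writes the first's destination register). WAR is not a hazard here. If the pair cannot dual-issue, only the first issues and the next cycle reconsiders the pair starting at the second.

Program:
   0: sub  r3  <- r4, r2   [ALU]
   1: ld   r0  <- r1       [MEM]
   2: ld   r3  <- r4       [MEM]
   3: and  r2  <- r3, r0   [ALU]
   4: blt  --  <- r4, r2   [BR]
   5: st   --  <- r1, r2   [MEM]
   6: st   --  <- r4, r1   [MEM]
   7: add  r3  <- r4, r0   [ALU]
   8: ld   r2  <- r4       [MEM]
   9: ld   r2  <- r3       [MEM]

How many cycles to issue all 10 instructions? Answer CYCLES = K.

CYCLES = 7

c0: i0,i1 sub.ALU+ld.MEM  dual
c1: i2 ld.MEM  RAW r3
c2: i3 and.ALU  RAW r2
c3: i4,i5 blt.BR+st.MEM  dual
c4: i6,i7 st.MEM+add.ALU  dual
c5: i8 ld.MEM  no-port MEM/MEM
c6: i9 ld.MEM  tail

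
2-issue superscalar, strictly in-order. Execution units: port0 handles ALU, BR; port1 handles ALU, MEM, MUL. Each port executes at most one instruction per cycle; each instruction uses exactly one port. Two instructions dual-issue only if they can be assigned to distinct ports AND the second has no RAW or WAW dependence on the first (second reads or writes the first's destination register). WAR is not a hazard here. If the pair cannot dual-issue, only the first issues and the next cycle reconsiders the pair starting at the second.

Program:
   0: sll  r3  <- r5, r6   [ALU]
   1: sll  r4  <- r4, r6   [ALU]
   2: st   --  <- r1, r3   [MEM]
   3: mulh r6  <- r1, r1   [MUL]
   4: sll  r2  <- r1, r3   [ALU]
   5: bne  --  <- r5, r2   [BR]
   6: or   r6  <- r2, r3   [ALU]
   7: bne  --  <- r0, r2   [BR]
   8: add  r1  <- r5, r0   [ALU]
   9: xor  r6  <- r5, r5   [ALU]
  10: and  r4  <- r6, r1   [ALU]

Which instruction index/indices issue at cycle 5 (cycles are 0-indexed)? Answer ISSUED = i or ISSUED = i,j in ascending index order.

ISSUED = 9

t=0 i0+i1:sll;sll ; 2-wide
t=1 i2:st ; no-port MEM/MUL
t=2 i3+i4:mulh;sll ; 2-wide
t=3 i5+i6:bne;or ; 2-wide
t=4 i7+i8:bne;add ; 2-wide
t=5 i9:xor ; RAW r6
t=6 i10:and ; tail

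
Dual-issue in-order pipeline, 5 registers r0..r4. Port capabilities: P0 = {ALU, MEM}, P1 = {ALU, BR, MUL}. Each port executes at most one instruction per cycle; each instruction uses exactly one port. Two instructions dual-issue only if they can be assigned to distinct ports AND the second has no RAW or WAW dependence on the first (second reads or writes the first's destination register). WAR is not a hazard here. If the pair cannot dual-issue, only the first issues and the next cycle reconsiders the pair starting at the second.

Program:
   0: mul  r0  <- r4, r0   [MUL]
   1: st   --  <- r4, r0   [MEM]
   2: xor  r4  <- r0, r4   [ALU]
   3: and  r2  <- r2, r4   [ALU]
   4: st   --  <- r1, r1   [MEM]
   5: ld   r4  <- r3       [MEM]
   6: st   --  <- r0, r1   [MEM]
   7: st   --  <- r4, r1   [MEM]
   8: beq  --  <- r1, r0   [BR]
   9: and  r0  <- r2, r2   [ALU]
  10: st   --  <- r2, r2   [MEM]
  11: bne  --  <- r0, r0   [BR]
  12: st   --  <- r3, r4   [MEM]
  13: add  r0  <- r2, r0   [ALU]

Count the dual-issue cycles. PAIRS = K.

c0: i0 mul.MUL  RAW r0
c1: i1&i2 st.MEM/xor.ALU  pair
c2: i3&i4 and.ALU/st.MEM  pair
c3: i5 ld.MEM  no-port MEM/MEM
c4: i6 st.MEM  no-port MEM/MEM
c5: i7&i8 st.MEM/beq.BR  pair
c6: i9&i10 and.ALU/st.MEM  pair
c7: i11&i12 bne.BR/st.MEM  pair
c8: i13 add.ALU  tail

PAIRS = 5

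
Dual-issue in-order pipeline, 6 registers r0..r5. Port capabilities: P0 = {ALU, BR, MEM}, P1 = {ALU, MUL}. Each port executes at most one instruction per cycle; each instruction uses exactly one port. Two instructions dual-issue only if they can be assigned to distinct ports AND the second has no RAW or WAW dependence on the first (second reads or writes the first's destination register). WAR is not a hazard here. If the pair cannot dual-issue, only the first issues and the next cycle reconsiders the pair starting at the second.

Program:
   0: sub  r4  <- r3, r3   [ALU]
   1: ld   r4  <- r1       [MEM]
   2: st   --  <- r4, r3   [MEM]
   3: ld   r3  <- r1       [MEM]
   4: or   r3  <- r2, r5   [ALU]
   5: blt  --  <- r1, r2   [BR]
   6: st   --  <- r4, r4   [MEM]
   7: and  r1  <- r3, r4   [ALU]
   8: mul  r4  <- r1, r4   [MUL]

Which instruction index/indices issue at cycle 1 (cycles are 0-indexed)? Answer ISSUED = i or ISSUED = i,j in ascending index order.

c0: i0 sub.ALU  WAW r4
c1: i1 ld.MEM  no-port MEM/MEM
c2: i2 st.MEM  no-port MEM/MEM
c3: i3 ld.MEM  WAW r3
c4: i4/i5 or.ALU;blt.BR  dual
c5: i6/i7 st.MEM;and.ALU  dual
c6: i8 mul.MUL  tail

ISSUED = 1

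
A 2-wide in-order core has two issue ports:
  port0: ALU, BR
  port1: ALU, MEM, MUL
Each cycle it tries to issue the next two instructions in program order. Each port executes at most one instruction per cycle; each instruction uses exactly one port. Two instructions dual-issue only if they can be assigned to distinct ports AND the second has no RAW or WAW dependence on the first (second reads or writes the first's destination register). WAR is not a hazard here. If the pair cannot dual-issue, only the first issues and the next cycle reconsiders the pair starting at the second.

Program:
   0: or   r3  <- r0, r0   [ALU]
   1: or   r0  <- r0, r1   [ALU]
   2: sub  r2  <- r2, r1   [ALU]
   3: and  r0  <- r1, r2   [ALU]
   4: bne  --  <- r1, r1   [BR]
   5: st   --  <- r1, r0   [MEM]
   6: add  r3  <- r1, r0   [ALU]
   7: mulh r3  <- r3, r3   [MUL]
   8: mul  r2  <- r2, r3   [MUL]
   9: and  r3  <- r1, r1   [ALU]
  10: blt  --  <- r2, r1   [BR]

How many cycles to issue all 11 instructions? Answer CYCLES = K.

CYCLES = 7

t=0 i0,i1:or;or ; dual
t=1 i2:sub ; RAW r2
t=2 i3,i4:and;bne ; dual
t=3 i5,i6:st;add ; dual
t=4 i7:mulh ; no-port MUL/MUL
t=5 i8,i9:mul;and ; dual
t=6 i10:blt ; tail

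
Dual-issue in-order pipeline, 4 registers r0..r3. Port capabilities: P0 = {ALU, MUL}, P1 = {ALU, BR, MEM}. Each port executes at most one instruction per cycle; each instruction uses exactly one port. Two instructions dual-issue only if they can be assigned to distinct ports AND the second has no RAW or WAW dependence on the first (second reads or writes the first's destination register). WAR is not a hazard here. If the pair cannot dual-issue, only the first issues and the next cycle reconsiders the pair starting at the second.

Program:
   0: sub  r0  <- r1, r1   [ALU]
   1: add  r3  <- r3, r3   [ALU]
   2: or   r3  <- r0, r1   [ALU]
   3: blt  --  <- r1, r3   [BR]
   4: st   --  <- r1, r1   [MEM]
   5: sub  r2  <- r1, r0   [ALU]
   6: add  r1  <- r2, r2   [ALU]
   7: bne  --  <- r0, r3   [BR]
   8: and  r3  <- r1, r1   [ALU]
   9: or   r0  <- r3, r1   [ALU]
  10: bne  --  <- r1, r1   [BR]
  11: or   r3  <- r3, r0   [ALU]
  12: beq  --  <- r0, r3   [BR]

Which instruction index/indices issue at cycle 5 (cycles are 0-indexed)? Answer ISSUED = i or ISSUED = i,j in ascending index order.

t=0 i0+i1:sub.ALU add.ALU ; dual
t=1 i2:or.ALU ; RAW r3
t=2 i3:blt.BR ; no-port BR/MEM
t=3 i4+i5:st.MEM sub.ALU ; dual
t=4 i6+i7:add.ALU bne.BR ; dual
t=5 i8:and.ALU ; RAW r3
t=6 i9+i10:or.ALU bne.BR ; dual
t=7 i11:or.ALU ; RAW r3
t=8 i12:beq.BR ; tail

ISSUED = 8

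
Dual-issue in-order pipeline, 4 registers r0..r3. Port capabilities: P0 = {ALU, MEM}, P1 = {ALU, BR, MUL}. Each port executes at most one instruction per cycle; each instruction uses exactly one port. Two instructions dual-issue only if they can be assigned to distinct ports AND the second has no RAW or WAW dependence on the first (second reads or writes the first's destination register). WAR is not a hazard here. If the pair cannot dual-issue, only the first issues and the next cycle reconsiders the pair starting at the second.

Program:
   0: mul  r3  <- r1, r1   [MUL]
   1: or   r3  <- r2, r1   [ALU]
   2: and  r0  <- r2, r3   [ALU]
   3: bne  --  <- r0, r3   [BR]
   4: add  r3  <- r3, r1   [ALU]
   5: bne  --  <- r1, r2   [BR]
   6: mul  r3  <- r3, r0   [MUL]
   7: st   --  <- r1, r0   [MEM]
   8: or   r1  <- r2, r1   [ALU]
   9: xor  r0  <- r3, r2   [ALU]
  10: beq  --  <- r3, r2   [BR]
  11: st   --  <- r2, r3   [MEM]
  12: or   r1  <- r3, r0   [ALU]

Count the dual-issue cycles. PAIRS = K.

PAIRS = 4

#0 head=0: mul.MUL i0 WAW r3
#1 head=1: or.ALU i1 RAW r3
#2 head=2: and.ALU i2 RAW r0
#3 head=3: bne.BR add.ALU i3,i4 pair
#4 head=5: bne.BR i5 no-port BR/MUL
#5 head=6: mul.MUL st.MEM i6,i7 pair
#6 head=8: or.ALU xor.ALU i8,i9 pair
#7 head=10: beq.BR st.MEM i10,i11 pair
#8 head=12: or.ALU i12 tail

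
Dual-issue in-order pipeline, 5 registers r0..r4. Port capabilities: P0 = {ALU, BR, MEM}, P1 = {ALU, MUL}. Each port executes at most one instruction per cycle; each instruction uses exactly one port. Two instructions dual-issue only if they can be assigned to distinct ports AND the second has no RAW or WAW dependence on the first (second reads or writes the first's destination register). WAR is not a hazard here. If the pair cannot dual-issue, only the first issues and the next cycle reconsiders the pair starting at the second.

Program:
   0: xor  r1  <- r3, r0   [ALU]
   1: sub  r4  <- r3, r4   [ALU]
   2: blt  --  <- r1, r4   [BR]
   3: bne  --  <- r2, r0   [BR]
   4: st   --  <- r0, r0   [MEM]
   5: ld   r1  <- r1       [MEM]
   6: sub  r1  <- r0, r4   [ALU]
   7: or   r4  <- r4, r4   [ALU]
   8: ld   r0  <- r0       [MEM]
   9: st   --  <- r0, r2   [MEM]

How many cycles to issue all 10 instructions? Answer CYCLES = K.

CYCLES = 8

c0: i0,i1 xor+sub  2-wide
c1: i2 blt  no-port BR/BR
c2: i3 bne  no-port BR/MEM
c3: i4 st  no-port MEM/MEM
c4: i5 ld  WAW r1
c5: i6,i7 sub+or  2-wide
c6: i8 ld  no-port MEM/MEM
c7: i9 st  tail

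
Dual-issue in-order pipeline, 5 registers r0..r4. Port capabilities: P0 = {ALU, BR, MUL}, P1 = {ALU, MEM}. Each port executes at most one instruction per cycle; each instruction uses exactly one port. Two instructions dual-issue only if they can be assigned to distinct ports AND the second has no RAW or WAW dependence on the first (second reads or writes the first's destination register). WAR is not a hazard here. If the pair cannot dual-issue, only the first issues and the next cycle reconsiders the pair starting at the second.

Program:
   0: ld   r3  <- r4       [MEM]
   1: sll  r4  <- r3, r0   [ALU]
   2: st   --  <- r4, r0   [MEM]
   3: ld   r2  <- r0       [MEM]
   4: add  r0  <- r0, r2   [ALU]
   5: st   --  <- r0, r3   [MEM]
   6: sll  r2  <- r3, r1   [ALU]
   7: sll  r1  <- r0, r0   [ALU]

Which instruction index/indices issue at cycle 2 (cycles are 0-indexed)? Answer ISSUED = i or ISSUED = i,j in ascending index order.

t=0 i0:ld ; RAW r3
t=1 i1:sll ; RAW r4
t=2 i2:st ; no-port MEM/MEM
t=3 i3:ld ; RAW r2
t=4 i4:add ; RAW r0
t=5 i5&i6:st;sll ; 2-wide
t=6 i7:sll ; tail

ISSUED = 2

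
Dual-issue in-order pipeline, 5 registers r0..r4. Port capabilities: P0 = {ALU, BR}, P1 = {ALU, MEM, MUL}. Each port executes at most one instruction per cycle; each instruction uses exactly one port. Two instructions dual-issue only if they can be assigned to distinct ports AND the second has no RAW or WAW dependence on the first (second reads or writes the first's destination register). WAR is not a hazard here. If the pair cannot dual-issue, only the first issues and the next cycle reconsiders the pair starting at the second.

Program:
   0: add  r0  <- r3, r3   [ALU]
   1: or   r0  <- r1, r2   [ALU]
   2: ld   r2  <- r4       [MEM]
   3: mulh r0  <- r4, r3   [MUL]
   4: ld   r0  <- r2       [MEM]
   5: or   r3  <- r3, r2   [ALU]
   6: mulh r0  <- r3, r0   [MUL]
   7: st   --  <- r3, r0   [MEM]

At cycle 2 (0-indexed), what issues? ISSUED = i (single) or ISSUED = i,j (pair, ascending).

ISSUED = 3

[0] i0  add.ALU  -- WAW r0
[1] i1+i2  or.ALU/ld.MEM  -- pair
[2] i3  mulh.MUL  -- no-port MUL/MEM
[3] i4+i5  ld.MEM/or.ALU  -- pair
[4] i6  mulh.MUL  -- no-port MUL/MEM
[5] i7  st.MEM  -- tail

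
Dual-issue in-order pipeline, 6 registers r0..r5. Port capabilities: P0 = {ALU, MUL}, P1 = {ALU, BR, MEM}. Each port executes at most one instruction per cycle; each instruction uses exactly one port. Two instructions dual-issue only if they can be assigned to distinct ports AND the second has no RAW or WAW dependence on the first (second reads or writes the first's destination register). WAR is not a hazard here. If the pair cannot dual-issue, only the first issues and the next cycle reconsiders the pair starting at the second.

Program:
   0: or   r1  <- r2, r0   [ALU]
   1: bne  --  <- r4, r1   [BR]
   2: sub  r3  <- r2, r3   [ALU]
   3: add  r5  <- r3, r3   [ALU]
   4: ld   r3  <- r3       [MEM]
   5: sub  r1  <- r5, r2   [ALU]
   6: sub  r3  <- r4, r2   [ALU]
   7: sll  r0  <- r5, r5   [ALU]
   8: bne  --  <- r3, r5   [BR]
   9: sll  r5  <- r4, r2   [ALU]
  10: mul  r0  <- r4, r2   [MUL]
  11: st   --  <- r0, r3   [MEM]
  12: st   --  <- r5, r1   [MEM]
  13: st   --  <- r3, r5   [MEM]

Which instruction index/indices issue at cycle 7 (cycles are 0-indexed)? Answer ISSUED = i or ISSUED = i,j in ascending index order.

ISSUED = 12

  cy0 -> i0 (or) RAW r1
  cy1 -> i1&i2 (bne+sub) 2-wide
  cy2 -> i3&i4 (add+ld) 2-wide
  cy3 -> i5&i6 (sub+sub) 2-wide
  cy4 -> i7&i8 (sll+bne) 2-wide
  cy5 -> i9&i10 (sll+mul) 2-wide
  cy6 -> i11 (st) no-port MEM/MEM
  cy7 -> i12 (st) no-port MEM/MEM
  cy8 -> i13 (st) tail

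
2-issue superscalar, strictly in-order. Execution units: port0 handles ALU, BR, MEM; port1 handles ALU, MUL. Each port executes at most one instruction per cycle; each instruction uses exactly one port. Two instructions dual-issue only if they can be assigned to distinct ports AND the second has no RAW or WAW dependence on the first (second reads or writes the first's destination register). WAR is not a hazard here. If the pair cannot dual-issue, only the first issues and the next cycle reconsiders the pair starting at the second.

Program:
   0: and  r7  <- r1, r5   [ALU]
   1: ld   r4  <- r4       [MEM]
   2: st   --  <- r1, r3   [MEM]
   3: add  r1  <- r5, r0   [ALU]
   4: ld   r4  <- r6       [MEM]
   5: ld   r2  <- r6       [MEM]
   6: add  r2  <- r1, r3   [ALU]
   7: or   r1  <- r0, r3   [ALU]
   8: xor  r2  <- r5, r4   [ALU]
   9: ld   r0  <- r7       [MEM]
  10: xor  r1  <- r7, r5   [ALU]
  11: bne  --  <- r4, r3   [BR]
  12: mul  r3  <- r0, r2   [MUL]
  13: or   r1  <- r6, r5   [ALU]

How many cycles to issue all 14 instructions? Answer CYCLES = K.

CYCLES = 8

t=0 i0,i1:and/ld ; pair
t=1 i2,i3:st/add ; pair
t=2 i4:ld ; no-port MEM/MEM
t=3 i5:ld ; WAW r2
t=4 i6,i7:add/or ; pair
t=5 i8,i9:xor/ld ; pair
t=6 i10,i11:xor/bne ; pair
t=7 i12,i13:mul/or ; pair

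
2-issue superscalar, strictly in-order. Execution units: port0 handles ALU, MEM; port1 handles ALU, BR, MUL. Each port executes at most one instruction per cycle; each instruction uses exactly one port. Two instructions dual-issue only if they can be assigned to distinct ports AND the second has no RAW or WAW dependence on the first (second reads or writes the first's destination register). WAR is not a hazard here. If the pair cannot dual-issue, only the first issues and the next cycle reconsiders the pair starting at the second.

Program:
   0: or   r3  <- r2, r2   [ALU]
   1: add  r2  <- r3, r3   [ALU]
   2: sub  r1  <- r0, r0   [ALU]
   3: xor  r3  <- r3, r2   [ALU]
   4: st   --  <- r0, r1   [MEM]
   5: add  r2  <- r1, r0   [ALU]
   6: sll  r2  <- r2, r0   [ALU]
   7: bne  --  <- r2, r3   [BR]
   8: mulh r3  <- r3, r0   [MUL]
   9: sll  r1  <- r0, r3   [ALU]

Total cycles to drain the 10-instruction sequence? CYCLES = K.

c0: i0 or  RAW r3
c1: i1&i2 add sub  2-wide
c2: i3&i4 xor st  2-wide
c3: i5 add  RAW+WAW r2
c4: i6 sll  RAW r2
c5: i7 bne  no-port BR/MUL
c6: i8 mulh  RAW r3
c7: i9 sll  tail

CYCLES = 8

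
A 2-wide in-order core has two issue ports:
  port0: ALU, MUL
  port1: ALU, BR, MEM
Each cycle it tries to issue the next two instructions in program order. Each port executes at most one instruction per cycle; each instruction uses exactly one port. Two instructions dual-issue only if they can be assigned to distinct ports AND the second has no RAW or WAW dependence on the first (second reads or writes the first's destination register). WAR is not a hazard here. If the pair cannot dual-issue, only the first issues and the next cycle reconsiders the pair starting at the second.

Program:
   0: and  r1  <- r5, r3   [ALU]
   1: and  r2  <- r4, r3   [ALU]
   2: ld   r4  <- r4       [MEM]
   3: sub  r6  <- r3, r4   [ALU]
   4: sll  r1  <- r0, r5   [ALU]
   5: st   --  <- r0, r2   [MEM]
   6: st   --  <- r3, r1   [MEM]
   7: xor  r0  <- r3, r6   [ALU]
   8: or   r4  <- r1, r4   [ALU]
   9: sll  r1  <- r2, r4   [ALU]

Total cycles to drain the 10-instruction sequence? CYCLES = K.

CYCLES = 7

#0 head=0: and/and i0+i1 pair
#1 head=2: ld i2 RAW r4
#2 head=3: sub/sll i3+i4 pair
#3 head=5: st i5 no-port MEM/MEM
#4 head=6: st/xor i6+i7 pair
#5 head=8: or i8 RAW r4
#6 head=9: sll i9 tail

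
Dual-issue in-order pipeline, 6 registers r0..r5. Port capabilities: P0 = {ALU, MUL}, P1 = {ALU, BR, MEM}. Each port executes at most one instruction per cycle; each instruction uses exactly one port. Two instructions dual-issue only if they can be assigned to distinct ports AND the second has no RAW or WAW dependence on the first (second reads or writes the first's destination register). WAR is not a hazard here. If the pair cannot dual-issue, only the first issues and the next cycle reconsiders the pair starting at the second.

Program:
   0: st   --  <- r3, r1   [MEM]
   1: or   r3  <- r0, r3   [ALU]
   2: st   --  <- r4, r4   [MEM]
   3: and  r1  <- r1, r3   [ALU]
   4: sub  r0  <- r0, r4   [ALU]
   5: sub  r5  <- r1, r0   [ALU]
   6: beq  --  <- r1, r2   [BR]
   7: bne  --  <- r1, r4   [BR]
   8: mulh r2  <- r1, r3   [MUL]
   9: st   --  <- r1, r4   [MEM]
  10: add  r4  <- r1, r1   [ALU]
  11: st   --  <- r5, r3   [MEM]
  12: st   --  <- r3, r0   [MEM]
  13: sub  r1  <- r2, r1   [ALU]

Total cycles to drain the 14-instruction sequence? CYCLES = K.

CYCLES = 8

#0 head=0: st;or i0,i1 pair
#1 head=2: st;and i2,i3 pair
#2 head=4: sub i4 RAW r0
#3 head=5: sub;beq i5,i6 pair
#4 head=7: bne;mulh i7,i8 pair
#5 head=9: st;add i9,i10 pair
#6 head=11: st i11 no-port MEM/MEM
#7 head=12: st;sub i12,i13 pair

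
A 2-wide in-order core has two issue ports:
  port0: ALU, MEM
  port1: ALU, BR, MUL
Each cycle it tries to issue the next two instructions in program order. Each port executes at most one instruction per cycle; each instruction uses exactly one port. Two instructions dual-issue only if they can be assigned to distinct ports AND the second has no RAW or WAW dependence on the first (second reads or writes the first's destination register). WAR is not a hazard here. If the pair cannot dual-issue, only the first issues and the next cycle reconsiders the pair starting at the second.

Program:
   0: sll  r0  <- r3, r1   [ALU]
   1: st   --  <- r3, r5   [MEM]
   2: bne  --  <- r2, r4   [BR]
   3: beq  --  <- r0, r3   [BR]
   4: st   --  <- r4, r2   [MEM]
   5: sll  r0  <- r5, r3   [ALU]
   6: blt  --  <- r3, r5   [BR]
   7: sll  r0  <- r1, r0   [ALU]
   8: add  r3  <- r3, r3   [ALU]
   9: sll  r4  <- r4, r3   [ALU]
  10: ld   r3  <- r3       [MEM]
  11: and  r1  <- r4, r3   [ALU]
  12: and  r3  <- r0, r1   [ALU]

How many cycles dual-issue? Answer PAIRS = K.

c0: i0+i1 sll.ALU/st.MEM  2-wide
c1: i2 bne.BR  no-port BR/BR
c2: i3+i4 beq.BR/st.MEM  2-wide
c3: i5+i6 sll.ALU/blt.BR  2-wide
c4: i7+i8 sll.ALU/add.ALU  2-wide
c5: i9+i10 sll.ALU/ld.MEM  2-wide
c6: i11 and.ALU  RAW r1
c7: i12 and.ALU  tail

PAIRS = 5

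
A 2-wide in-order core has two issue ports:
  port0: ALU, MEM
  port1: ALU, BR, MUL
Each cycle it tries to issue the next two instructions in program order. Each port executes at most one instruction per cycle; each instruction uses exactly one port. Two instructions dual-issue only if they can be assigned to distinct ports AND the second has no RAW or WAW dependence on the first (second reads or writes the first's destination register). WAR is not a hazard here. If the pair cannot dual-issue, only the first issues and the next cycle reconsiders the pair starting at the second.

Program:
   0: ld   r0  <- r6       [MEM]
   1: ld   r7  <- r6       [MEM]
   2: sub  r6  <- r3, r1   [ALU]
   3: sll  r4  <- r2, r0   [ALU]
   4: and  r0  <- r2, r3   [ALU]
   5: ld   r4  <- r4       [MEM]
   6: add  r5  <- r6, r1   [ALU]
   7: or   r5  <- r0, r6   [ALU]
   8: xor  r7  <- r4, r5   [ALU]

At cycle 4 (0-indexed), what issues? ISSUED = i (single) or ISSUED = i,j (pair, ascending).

ISSUED = 7

t=0 i0:ld ; no-port MEM/MEM
t=1 i1,i2:ld sub ; dual
t=2 i3,i4:sll and ; dual
t=3 i5,i6:ld add ; dual
t=4 i7:or ; RAW r5
t=5 i8:xor ; tail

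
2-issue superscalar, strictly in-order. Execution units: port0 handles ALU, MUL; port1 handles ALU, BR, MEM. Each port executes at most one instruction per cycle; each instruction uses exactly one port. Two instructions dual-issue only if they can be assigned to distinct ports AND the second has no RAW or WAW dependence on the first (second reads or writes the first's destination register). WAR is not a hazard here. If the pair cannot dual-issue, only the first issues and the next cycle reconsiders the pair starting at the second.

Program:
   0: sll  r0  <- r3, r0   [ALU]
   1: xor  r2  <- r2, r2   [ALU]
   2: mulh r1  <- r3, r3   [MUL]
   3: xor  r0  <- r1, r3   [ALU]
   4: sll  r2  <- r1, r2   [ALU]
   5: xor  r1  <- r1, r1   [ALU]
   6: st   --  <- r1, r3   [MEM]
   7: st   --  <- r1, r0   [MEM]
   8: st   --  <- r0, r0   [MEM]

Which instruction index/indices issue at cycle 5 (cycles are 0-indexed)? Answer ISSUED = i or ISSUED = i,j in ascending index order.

ISSUED = 7

[0] i0/i1  sll+xor  -- pair
[1] i2  mulh  -- RAW r1
[2] i3/i4  xor+sll  -- pair
[3] i5  xor  -- RAW r1
[4] i6  st  -- no-port MEM/MEM
[5] i7  st  -- no-port MEM/MEM
[6] i8  st  -- tail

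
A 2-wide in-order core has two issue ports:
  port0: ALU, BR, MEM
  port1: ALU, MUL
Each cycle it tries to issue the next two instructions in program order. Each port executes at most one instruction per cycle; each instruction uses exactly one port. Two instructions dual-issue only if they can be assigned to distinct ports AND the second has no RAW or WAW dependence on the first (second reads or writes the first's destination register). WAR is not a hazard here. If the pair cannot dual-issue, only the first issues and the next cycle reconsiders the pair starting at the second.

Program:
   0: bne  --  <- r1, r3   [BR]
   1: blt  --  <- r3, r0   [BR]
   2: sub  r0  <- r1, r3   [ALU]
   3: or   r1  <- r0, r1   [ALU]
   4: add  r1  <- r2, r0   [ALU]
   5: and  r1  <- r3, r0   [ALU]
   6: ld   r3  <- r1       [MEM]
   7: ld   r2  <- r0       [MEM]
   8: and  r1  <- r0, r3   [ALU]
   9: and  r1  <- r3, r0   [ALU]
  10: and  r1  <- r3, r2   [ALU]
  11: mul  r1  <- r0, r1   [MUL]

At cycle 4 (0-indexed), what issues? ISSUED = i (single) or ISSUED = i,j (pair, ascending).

ISSUED = 5

#0 head=0: bne i0 no-port BR/BR
#1 head=1: blt sub i1+i2 pair
#2 head=3: or i3 WAW r1
#3 head=4: add i4 WAW r1
#4 head=5: and i5 RAW r1
#5 head=6: ld i6 no-port MEM/MEM
#6 head=7: ld and i7+i8 pair
#7 head=9: and i9 WAW r1
#8 head=10: and i10 RAW+WAW r1
#9 head=11: mul i11 tail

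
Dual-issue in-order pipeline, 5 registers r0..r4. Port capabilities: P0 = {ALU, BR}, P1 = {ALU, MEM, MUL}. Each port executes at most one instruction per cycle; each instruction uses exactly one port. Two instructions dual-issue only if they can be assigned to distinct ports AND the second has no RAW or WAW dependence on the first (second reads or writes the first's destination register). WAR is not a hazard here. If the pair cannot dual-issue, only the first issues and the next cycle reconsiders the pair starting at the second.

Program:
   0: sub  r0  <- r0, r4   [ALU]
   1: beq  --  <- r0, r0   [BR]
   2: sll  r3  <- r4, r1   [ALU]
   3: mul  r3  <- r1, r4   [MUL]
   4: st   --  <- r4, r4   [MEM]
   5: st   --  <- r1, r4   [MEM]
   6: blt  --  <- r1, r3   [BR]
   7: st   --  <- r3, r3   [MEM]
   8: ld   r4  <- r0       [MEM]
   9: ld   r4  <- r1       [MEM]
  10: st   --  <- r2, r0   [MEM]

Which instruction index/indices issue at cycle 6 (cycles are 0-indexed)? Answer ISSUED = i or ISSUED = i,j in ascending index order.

ISSUED = 8

0. sub @i0  | RAW r0
1. beq;sll @i1+i2  | pair
2. mul @i3  | no-port MUL/MEM
3. st @i4  | no-port MEM/MEM
4. st;blt @i5+i6  | pair
5. st @i7  | no-port MEM/MEM
6. ld @i8  | no-port MEM/MEM
7. ld @i9  | no-port MEM/MEM
8. st @i10  | tail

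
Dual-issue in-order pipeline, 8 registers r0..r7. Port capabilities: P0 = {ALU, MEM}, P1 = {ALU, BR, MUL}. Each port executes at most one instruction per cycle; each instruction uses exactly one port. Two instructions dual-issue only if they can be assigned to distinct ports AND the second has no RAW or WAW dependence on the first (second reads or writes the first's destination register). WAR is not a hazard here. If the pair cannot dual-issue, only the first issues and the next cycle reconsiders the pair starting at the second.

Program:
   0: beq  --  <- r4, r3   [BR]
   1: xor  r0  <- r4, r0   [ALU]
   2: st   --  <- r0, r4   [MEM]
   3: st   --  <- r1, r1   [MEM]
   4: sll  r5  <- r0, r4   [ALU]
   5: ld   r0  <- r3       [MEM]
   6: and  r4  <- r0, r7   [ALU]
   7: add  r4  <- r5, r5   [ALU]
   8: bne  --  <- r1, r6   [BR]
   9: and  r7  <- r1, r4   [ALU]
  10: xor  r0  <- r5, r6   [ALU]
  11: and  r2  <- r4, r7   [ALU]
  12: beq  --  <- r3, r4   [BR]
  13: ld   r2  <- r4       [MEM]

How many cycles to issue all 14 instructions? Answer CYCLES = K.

CYCLES = 9

#0 head=0: beq.BR/xor.ALU i0&i1 dual
#1 head=2: st.MEM i2 no-port MEM/MEM
#2 head=3: st.MEM/sll.ALU i3&i4 dual
#3 head=5: ld.MEM i5 RAW r0
#4 head=6: and.ALU i6 WAW r4
#5 head=7: add.ALU/bne.BR i7&i8 dual
#6 head=9: and.ALU/xor.ALU i9&i10 dual
#7 head=11: and.ALU/beq.BR i11&i12 dual
#8 head=13: ld.MEM i13 tail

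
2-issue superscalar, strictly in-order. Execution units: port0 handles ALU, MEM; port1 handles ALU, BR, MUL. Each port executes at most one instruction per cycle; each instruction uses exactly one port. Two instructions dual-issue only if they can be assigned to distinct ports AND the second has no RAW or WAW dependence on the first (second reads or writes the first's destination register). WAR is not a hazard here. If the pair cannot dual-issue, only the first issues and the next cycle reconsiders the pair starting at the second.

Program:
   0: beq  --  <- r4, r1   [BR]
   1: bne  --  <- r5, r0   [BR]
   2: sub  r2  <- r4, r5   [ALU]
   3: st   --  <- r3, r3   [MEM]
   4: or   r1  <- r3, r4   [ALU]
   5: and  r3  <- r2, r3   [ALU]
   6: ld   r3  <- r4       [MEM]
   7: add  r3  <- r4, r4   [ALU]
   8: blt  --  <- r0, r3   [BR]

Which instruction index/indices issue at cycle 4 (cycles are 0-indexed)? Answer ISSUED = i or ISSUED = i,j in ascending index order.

c0: i0 beq  no-port BR/BR
c1: i1+i2 bne/sub  2-wide
c2: i3+i4 st/or  2-wide
c3: i5 and  WAW r3
c4: i6 ld  WAW r3
c5: i7 add  RAW r3
c6: i8 blt  tail

ISSUED = 6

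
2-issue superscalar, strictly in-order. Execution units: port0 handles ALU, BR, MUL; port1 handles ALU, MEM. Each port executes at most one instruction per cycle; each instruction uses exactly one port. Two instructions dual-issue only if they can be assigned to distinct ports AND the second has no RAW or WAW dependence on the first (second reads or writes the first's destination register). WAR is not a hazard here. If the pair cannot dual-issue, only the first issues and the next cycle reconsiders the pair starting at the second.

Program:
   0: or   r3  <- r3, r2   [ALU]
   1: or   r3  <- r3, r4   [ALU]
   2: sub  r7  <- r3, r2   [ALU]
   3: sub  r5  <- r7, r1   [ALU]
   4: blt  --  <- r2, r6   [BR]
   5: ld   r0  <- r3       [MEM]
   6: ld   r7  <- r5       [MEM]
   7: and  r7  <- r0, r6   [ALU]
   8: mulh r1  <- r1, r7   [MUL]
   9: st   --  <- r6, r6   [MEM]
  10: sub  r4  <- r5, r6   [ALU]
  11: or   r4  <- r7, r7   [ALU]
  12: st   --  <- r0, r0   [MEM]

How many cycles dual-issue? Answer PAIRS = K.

  cy0 -> i0 (or.ALU) RAW+WAW r3
  cy1 -> i1 (or.ALU) RAW r3
  cy2 -> i2 (sub.ALU) RAW r7
  cy3 -> i3,i4 (sub.ALU/blt.BR) pair
  cy4 -> i5 (ld.MEM) no-port MEM/MEM
  cy5 -> i6 (ld.MEM) WAW r7
  cy6 -> i7 (and.ALU) RAW r7
  cy7 -> i8,i9 (mulh.MUL/st.MEM) pair
  cy8 -> i10 (sub.ALU) WAW r4
  cy9 -> i11,i12 (or.ALU/st.MEM) pair

PAIRS = 3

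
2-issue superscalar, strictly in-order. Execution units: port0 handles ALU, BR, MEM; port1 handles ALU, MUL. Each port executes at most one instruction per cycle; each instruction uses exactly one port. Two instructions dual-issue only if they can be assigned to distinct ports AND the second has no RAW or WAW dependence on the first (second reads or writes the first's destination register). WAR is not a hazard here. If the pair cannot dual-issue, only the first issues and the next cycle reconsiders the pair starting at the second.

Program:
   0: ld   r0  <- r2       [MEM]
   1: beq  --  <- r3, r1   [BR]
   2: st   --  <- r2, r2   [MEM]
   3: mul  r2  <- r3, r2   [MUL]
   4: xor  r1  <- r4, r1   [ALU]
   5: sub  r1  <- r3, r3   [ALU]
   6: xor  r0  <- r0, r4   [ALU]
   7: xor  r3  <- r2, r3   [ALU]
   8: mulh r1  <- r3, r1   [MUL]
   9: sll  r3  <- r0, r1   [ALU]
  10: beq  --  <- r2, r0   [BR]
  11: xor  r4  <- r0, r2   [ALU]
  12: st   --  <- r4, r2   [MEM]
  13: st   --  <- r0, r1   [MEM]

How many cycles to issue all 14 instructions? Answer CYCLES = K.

#0 head=0: ld i0 no-port MEM/BR
#1 head=1: beq i1 no-port BR/MEM
#2 head=2: st;mul i2,i3 2-wide
#3 head=4: xor i4 WAW r1
#4 head=5: sub;xor i5,i6 2-wide
#5 head=7: xor i7 RAW r3
#6 head=8: mulh i8 RAW r1
#7 head=9: sll;beq i9,i10 2-wide
#8 head=11: xor i11 RAW r4
#9 head=12: st i12 no-port MEM/MEM
#10 head=13: st i13 tail

CYCLES = 11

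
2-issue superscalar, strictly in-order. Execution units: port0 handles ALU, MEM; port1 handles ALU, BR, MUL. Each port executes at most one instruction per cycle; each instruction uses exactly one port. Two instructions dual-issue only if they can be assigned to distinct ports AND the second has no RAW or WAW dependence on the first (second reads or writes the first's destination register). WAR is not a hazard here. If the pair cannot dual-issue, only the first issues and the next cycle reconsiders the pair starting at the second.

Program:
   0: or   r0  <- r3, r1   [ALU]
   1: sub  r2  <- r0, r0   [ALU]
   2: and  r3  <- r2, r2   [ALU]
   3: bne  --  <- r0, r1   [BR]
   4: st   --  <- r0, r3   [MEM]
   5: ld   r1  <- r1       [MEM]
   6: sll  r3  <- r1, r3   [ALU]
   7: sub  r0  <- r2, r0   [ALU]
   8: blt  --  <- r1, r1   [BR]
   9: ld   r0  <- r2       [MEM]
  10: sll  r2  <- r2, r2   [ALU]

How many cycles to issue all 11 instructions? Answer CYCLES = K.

[0] i0  or.ALU  -- RAW r0
[1] i1  sub.ALU  -- RAW r2
[2] i2+i3  and.ALU/bne.BR  -- dual
[3] i4  st.MEM  -- no-port MEM/MEM
[4] i5  ld.MEM  -- RAW r1
[5] i6+i7  sll.ALU/sub.ALU  -- dual
[6] i8+i9  blt.BR/ld.MEM  -- dual
[7] i10  sll.ALU  -- tail

CYCLES = 8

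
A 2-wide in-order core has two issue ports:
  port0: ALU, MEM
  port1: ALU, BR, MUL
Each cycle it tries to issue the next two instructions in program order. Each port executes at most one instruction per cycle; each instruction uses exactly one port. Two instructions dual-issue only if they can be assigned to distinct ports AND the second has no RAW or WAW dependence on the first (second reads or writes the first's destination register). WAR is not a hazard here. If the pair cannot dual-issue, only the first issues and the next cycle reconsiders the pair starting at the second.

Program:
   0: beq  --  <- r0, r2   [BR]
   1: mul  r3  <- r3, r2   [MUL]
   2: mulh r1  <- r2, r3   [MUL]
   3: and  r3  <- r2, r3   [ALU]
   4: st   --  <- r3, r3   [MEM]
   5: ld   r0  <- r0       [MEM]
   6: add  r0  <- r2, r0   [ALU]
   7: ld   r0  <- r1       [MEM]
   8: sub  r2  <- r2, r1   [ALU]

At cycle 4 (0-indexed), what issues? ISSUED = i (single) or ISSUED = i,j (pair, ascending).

ISSUED = 5

c0: i0 beq.BR  no-port BR/MUL
c1: i1 mul.MUL  no-port MUL/MUL
c2: i2,i3 mulh.MUL and.ALU  2-wide
c3: i4 st.MEM  no-port MEM/MEM
c4: i5 ld.MEM  RAW+WAW r0
c5: i6 add.ALU  WAW r0
c6: i7,i8 ld.MEM sub.ALU  2-wide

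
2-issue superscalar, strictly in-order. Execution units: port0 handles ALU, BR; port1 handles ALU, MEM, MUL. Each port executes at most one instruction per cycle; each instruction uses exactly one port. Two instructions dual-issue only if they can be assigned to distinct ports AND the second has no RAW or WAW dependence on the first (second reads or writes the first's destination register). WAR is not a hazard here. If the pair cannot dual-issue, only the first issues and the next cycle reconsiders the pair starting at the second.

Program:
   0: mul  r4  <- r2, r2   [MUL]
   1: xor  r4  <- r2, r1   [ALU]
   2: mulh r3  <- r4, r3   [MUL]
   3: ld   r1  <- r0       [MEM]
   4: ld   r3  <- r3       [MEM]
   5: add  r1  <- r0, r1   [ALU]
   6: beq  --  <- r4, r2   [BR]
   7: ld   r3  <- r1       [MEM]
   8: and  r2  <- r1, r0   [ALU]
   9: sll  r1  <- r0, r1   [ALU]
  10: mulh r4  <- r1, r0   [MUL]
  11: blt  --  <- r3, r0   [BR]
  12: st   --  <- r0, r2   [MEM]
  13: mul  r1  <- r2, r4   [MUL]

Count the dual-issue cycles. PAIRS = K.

PAIRS = 4

0. mul @i0  | WAW r4
1. xor @i1  | RAW r4
2. mulh @i2  | no-port MUL/MEM
3. ld @i3  | no-port MEM/MEM
4. ld add @i4+i5  | pair
5. beq ld @i6+i7  | pair
6. and sll @i8+i9  | pair
7. mulh blt @i10+i11  | pair
8. st @i12  | no-port MEM/MUL
9. mul @i13  | tail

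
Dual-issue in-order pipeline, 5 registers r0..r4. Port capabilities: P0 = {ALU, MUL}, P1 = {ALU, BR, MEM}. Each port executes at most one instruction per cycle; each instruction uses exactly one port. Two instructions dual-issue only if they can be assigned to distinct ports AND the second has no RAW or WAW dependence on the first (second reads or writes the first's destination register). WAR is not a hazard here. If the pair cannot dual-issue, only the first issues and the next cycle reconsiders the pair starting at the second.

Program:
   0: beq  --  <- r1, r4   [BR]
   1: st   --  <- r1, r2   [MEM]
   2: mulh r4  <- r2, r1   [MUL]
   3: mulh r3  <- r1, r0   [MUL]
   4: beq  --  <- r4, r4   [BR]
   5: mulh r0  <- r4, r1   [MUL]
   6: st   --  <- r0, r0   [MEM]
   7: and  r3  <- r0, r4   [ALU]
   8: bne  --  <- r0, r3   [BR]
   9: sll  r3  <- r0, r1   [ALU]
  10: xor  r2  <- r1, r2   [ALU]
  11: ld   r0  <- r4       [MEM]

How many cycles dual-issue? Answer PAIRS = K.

PAIRS = 5

0. beq @i0  | no-port BR/MEM
1. st+mulh @i1,i2  | dual
2. mulh+beq @i3,i4  | dual
3. mulh @i5  | RAW r0
4. st+and @i6,i7  | dual
5. bne+sll @i8,i9  | dual
6. xor+ld @i10,i11  | dual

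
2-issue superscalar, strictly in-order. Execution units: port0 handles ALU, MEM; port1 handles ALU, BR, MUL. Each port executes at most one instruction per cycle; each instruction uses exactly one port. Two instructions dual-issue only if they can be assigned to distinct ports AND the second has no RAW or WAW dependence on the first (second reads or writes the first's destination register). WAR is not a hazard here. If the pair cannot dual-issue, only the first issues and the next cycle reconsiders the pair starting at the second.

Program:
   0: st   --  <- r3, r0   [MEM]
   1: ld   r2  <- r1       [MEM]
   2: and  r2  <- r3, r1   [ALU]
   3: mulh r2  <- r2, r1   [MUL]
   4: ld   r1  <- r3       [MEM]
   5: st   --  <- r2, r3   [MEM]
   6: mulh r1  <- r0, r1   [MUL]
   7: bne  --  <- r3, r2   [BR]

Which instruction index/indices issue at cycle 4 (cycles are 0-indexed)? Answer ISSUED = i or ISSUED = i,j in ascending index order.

ISSUED = 5,6

  cy0 -> i0 (st) no-port MEM/MEM
  cy1 -> i1 (ld) WAW r2
  cy2 -> i2 (and) RAW+WAW r2
  cy3 -> i3&i4 (mulh;ld) dual
  cy4 -> i5&i6 (st;mulh) dual
  cy5 -> i7 (bne) tail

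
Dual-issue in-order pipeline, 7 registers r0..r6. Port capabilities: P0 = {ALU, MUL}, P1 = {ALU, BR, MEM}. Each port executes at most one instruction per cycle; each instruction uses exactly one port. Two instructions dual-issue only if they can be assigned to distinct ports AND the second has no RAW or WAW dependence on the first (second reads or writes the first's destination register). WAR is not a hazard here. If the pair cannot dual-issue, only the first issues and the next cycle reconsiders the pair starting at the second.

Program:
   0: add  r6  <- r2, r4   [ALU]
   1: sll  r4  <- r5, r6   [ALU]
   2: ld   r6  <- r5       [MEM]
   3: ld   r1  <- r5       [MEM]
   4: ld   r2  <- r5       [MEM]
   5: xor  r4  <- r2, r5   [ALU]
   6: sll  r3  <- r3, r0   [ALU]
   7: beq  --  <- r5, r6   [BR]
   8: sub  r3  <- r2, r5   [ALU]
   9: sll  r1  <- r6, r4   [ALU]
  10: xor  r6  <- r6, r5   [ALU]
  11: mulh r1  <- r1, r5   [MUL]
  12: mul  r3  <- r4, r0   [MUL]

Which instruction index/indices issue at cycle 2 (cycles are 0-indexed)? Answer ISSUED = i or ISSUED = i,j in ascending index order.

t=0 i0:add ; RAW r6
t=1 i1/i2:sll;ld ; pair
t=2 i3:ld ; no-port MEM/MEM
t=3 i4:ld ; RAW r2
t=4 i5/i6:xor;sll ; pair
t=5 i7/i8:beq;sub ; pair
t=6 i9/i10:sll;xor ; pair
t=7 i11:mulh ; no-port MUL/MUL
t=8 i12:mul ; tail

ISSUED = 3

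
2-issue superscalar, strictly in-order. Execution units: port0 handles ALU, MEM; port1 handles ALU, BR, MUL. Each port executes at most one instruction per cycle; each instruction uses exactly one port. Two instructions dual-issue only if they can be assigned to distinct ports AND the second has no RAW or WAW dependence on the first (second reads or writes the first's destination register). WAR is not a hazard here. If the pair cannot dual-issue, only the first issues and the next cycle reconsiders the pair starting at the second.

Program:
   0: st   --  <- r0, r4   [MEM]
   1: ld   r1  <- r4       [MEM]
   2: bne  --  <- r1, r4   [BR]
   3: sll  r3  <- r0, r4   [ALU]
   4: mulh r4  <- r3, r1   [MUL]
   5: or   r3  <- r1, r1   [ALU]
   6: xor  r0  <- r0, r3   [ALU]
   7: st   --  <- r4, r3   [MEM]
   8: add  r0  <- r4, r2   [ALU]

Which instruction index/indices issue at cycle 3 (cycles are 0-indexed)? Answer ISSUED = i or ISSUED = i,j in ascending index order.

ISSUED = 4,5

c0: i0 st  no-port MEM/MEM
c1: i1 ld  RAW r1
c2: i2,i3 bne+sll  dual
c3: i4,i5 mulh+or  dual
c4: i6,i7 xor+st  dual
c5: i8 add  tail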